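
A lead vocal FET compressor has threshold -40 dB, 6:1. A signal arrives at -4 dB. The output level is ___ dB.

The input is 36 dB above the -40 dB threshold.
6:1 compression reduces that to 36/6 = 6 dB over.
That puts the output at -34 dB.

-34 dB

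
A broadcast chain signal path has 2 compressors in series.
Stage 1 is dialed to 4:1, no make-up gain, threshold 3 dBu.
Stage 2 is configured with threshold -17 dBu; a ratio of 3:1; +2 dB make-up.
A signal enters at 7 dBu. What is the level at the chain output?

-8 dBu

Stage 1: 4 dB above 3 dBu, reduced 4:1 to 1 dB above → 4 dBu.
Stage 2: 21 dB above -17 dBu, reduced 3:1 to 7 dB above → -10 dBu; +2 dB make-up → -8 dBu.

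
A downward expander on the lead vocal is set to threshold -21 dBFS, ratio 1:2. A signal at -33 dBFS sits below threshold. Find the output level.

Undershoot = (-21) − (-33) = 12 dB.
At 1:2, that expands to 24 dB under threshold.
Output = -21 − 24 = -45 dBFS.

-45 dBFS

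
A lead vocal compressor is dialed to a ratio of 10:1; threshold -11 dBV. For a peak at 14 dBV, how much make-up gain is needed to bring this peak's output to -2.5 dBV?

6 dB

Without make-up, output = threshold + overshoot/10 = -11 + 2.5 = -8.5 dBV.
Gap to target: 6 dB.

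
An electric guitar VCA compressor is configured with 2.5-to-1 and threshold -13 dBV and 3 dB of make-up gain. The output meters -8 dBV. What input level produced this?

-8 dBV

Stripping the +3 dB make-up gives -11 dBV at the gain stage.
That's 2 dB above the -13 dBV threshold.
Before 2.5:1 compression the overshoot was 2 × 2.5 = 5 dB, so input = -13 + 5 = -8 dBV.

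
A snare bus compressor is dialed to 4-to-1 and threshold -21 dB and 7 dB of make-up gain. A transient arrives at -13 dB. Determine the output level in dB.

-12 dB

The input is 8 dB above the -21 dB threshold.
4:1 compression reduces that to 8/4 = 2 dB over.
So the level is -21 + 2 = -19 dB; make-up adds 7 dB, giving -12 dB.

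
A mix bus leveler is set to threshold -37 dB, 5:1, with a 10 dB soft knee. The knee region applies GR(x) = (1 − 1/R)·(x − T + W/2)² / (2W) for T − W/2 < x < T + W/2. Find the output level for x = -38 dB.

-38.64 dB

x − T + W/2 = -38 − (-37) + 5 = 4.
GR = (1 − 1/5) × 4² / 20 = 0.8 × 16 / 20 = 0.64 dB.
Output = -38 − 0.64 = -38.64 dB.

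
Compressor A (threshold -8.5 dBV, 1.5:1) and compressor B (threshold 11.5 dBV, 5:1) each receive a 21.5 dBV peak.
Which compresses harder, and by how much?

A: 30 dB over, compressed to 20 dB over, so 10 dB of GR.
B: 10 dB over, compressed to 2 dB over, so 8 dB of GR.
Difference: 2 dB in favour of A.

A, by 2 dB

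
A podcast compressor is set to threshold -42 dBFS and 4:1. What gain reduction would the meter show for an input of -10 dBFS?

The signal is 32 dB above threshold.
A 4:1 ratio leaves 8 dB of that excess.
Gain reduction = 32 − 8 = 24 dB.

24 dB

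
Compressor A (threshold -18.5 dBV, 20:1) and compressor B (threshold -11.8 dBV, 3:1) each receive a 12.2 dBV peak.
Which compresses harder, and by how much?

A: GR = 30.7 − 30.7/20 = 29.165 dB.
B: GR = 24 − 24/3 = 16 dB.
A reduces 13.165 dB more.

A, by 13.165 dB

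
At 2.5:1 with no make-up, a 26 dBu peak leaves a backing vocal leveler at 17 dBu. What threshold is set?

11 dBu

Input is 15 dB above T (since output overshoot × R = input overshoot: (17 − T)·2.5 = 26 − T gives T = 11 dBu).
Check: 11 + (26 − 11)/2.5 = 11 + 6 = 17 dBu. ✓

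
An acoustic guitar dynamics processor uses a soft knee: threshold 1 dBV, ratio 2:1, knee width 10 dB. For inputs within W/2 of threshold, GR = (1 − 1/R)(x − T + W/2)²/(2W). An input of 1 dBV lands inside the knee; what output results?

0.375 dBV

x − T + W/2 = 1 − 1 + 5 = 5.
GR = (1 − 1/2) × 5² / 20 = 0.5 × 25 / 20 = 0.625 dB.
Output = 1 − 0.625 = 0.375 dBV.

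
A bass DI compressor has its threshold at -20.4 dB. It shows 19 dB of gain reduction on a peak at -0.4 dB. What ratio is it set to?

20:1

Input overshoot = -0.4 − (-20.4) = 20 dB.
Output overshoot = 20 − 19 = 1 dB.
Ratio = input overshoot / output overshoot = 20 / 1 = 20.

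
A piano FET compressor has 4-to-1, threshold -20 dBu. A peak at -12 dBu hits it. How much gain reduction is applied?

Overshoot = -12 − (-20) = 8 dB.
After 4:1 compression the overshoot becomes 8/4 = 2 dB.
GR = overshoot in − overshoot out = 8 − 2 = 6 dB.

6 dB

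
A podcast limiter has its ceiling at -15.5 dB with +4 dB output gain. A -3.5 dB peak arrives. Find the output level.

At ∞:1, everything above -15.5 dB is held at the ceiling.
Output gain then adds 4 dB: -15.5 + 4 = -11.5 dB.

-11.5 dB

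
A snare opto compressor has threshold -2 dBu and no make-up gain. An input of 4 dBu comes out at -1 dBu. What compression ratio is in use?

Input overshoot = 4 − (-2) = 6 dB; output overshoot = -1 − (-2) = 1 dB.
Ratio = 6 / 1 = 6.

6:1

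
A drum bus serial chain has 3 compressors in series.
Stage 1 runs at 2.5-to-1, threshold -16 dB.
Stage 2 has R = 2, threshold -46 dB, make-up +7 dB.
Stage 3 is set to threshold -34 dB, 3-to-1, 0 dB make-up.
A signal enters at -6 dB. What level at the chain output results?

Stage 1: 10 dB above -16 dB, reduced 2.5:1 to 4 dB above → -12 dB.
Stage 2: -12 dB is 34 dB over -46 dB; at 2:1 that becomes 17 dB over, giving -29 dB; +7 dB make-up → -22 dB.
Stage 3: 12 dB above -34 dB, reduced 3:1 to 4 dB above → -30 dB.

-30 dB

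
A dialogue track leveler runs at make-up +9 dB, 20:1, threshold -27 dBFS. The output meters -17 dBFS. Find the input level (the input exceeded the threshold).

-7 dBFS

Before make-up, the level was -17 − 9 = -26 dBFS.
The compressed level sits -26 − (-27) = 1 dB over threshold.
Input overshoot = R × output overshoot = 20 dB → input = -27 + 20 = -7 dBFS.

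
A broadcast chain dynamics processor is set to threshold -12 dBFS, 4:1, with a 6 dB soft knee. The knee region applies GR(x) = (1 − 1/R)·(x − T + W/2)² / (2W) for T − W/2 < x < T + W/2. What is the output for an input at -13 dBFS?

-13.25 dBFS

x − T + W/2 = -13 − (-12) + 3 = 2.
GR = (1 − 1/4) × 2² / 12 = 0.75 × 4 / 12 = 0.25 dB.
Output = -13 − 0.25 = -13.25 dBFS.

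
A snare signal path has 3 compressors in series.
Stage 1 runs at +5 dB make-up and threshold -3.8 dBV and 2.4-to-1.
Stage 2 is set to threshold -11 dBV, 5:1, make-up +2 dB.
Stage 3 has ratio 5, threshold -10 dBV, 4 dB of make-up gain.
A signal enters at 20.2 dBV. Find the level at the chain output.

-4.912 dBV

Stage 1: overshoot 24 dB → 24/2.4 = 10 dB → 6.2 dBV; +5 dB make-up → 11.2 dBV.
Stage 2: overshoot 22.2 dB → 22.2/5 = 4.44 dB → -6.56 dBV; +2 dB make-up → -4.56 dBV.
Stage 3: overshoot 5.44 dB → 5.44/5 = 1.088 dB → -8.912 dBV; +4 dB make-up → -4.912 dBV.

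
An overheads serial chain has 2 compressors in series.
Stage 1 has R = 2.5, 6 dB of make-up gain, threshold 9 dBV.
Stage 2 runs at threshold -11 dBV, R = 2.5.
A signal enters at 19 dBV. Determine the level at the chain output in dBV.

Stage 1: overshoot 10 dB → 10/2.5 = 4 dB → 13 dBV; +6 dB make-up → 19 dBV.
Stage 2: 19 dBV is 30 dB over -11 dBV; at 2.5:1 that becomes 12 dB over, giving 1 dBV.

1 dBV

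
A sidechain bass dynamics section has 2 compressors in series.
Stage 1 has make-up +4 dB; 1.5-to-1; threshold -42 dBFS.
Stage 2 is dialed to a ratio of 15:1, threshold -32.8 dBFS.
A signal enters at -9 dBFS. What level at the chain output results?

-31.68 dBFS

Stage 1: -9 dBFS is 33 dB over -42 dBFS; at 1.5:1 that becomes 22 dB over, giving -20 dBFS; +4 dB make-up → -16 dBFS.
Stage 2: 16.8 dB above -32.8 dBFS, reduced 15:1 to 1.12 dB above → -31.68 dBFS.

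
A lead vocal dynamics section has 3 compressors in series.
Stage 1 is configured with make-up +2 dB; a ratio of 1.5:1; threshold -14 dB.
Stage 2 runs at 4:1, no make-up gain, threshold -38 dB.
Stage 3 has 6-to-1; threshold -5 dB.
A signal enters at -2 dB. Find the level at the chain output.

Stage 1: -2 dB is 12 dB over -14 dB; at 1.5:1 that becomes 8 dB over, giving -6 dB; +2 dB make-up → -4 dB.
Stage 2: overshoot 34 dB → 34/4 = 8.5 dB → -29.5 dB.
Stage 3: -29.5 dB is at or below the -5 dB threshold — no compression; output -29.5 dB.

-29.5 dB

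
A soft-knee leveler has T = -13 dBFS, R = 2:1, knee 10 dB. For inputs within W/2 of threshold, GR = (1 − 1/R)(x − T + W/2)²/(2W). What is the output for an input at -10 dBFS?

x − T + W/2 = -10 − (-13) + 5 = 8.
GR = (1 − 1/2) × 8² / 20 = 0.5 × 64 / 20 = 1.6 dB.
Output = -10 − 1.6 = -11.6 dBFS.

-11.6 dBFS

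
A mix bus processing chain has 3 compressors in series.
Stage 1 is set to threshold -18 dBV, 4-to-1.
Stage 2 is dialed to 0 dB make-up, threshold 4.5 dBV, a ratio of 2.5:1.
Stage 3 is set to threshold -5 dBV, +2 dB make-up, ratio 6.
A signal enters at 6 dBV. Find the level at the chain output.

-10 dBV

Stage 1: 6 dBV is 24 dB over -18 dBV; at 4:1 that becomes 6 dB over, giving -12 dBV.
Stage 2: -12 dBV is at or below the 4.5 dBV threshold — no compression; output -12 dBV.
Stage 3: below threshold (-12 ≤ -5); passes unchanged; make-up brings it to -10 dBV.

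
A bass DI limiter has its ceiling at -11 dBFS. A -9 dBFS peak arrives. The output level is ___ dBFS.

The limiter clamps the peak to its -11 dBFS ceiling.

-11 dBFS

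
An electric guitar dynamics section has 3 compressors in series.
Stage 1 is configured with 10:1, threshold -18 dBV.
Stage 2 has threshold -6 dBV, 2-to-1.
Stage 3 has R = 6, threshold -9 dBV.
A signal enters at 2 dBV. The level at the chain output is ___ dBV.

-16 dBV

Stage 1: overshoot 20 dB → 20/10 = 2 dB → -16 dBV.
Stage 2: -16 dBV is at or below the -6 dBV threshold — no compression; output -16 dBV.
Stage 3: -16 dBV ≤ -9 dBV, so stage 3 doesn't engage; output -16 dBV.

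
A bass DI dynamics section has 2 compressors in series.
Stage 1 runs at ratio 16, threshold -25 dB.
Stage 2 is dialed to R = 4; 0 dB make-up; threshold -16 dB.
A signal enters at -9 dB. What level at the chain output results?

-24 dB

Stage 1: 16 dB above -25 dB, reduced 16:1 to 1 dB above → -24 dB.
Stage 2: below threshold (-24 ≤ -16); passes unchanged; output -24 dB.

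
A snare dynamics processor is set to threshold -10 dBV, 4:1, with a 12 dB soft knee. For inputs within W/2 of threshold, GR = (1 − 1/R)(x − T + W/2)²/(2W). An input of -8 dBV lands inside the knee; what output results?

x − T + W/2 = -8 − (-10) + 6 = 8.
GR = (1 − 1/4) × 8² / 24 = 0.75 × 64 / 24 = 2 dB.
Output = -8 − 2 = -10 dBV.

-10 dBV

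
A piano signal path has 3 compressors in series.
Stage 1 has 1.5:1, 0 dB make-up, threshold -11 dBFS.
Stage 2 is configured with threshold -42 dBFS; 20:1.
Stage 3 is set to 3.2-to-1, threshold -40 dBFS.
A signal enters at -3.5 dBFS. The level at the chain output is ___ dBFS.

-40.2 dBFS

Stage 1: -3.5 dBFS is 7.5 dB over -11 dBFS; at 1.5:1 that becomes 5 dB over, giving -6 dBFS.
Stage 2: overshoot 36 dB → 36/20 = 1.8 dB → -40.2 dBFS.
Stage 3: -40.2 dBFS ≤ -40 dBFS, so stage 3 doesn't engage; output -40.2 dBFS.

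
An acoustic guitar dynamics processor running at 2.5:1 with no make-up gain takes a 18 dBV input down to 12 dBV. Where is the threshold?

Gain reduction = 18 − 12 = 6 dB; output overshoot = GR / (R − 1) = 6 / 1.5 = 4 dB.
Threshold = output − output overshoot = 12 − 4 = 8 dBV.

8 dBV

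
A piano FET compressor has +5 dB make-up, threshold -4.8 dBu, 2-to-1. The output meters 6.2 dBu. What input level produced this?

Before make-up, the level was 6.2 − 5 = 1.2 dBu.
That's 6 dB above the -4.8 dBu threshold.
Input overshoot = R × output overshoot = 12 dB → input = -4.8 + 12 = 7.2 dBu.

7.2 dBu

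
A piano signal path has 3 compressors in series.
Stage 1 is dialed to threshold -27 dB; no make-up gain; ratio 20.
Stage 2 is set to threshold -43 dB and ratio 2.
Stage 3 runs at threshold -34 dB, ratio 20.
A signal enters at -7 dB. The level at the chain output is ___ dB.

Stage 1: overshoot 20 dB → 20/20 = 1 dB → -26 dB.
Stage 2: -26 dB is 17 dB over -43 dB; at 2:1 that becomes 8.5 dB over, giving -34.5 dB.
Stage 3: -34.5 dB ≤ -34 dB, so stage 3 doesn't engage; output -34.5 dB.

-34.5 dB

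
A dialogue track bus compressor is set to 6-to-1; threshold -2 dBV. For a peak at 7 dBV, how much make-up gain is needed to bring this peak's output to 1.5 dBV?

2 dB

Overshoot 9 dB → 9/6 = 1.5 dB after compression, so the compressed level is -2 + 1.5 = -0.5 dBV.
Make-up = target − compressed = 1.5 − (-0.5) = 2 dB.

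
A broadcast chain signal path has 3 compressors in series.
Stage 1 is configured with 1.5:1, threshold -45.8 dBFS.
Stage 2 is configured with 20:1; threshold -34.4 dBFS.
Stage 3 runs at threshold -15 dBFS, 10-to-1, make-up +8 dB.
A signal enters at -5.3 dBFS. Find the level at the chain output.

Stage 1: overshoot 40.5 dB → 40.5/1.5 = 27 dB → -18.8 dBFS.
Stage 2: 15.6 dB above -34.4 dBFS, reduced 20:1 to 0.78 dB above → -33.62 dBFS.
Stage 3: below threshold (-33.62 ≤ -15); passes unchanged; make-up brings it to -25.62 dBFS.

-25.62 dBFS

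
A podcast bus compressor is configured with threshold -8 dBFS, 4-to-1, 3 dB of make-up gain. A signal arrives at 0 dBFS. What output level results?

The input is 8 dB above the -8 dBFS threshold.
The 8 dB excess becomes 2 dB after 4:1 reduction.
Output = -8 + 2 = -6 dBFS; make-up adds 3 dB, giving -3 dBFS.

-3 dBFS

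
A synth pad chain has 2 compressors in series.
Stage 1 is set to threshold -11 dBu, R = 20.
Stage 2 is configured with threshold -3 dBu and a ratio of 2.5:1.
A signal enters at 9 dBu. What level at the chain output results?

-10 dBu

Stage 1: 20 dB above -11 dBu, reduced 20:1 to 1 dB above → -10 dBu.
Stage 2: -10 dBu is at or below the -3 dBu threshold — no compression; output -10 dBu.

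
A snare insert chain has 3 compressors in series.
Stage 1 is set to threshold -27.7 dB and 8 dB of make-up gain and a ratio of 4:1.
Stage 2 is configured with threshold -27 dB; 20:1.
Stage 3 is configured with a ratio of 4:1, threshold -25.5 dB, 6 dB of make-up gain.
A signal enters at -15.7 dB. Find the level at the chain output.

-20.485 dB

Stage 1: overshoot 12 dB → 12/4 = 3 dB → -24.7 dB; +8 dB make-up → -16.7 dB.
Stage 2: overshoot 10.3 dB → 10.3/20 = 0.515 dB → -26.485 dB.
Stage 3: -26.485 dB is at or below the -25.5 dB threshold — no compression; make-up brings it to -20.485 dB.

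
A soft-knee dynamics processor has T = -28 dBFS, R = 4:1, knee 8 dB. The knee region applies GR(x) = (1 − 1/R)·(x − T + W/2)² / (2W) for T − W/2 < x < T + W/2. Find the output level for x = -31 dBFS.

x − T + W/2 = -31 − (-28) + 4 = 1.
GR = (1 − 1/4) × 1² / 16 = 0.75 × 1 / 16 = 0.046875 dB.
Output = -31 − 0.046875 = -31.046875 dBFS.

-31.046875 dBFS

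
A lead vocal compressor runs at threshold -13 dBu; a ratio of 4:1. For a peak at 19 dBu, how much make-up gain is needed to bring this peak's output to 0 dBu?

The peak compresses to -13 + 32/4 = -5 dBu.
To reach 0 dBu requires 0 − (-5) = 5 dB of make-up.

5 dB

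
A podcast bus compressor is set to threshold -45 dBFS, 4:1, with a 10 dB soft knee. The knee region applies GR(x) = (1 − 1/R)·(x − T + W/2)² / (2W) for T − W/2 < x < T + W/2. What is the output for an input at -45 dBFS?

x − T + W/2 = -45 − (-45) + 5 = 5.
GR = (1 − 1/4) × 5² / 20 = 0.75 × 25 / 20 = 0.9375 dB.
Output = -45 − 0.9375 = -45.9375 dBFS.

-45.9375 dBFS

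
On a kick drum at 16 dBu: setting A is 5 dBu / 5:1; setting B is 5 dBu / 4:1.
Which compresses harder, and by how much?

A: 11 dB over, compressed to 2.2 dB over, so 8.8 dB of GR.
B: 11 dB over, compressed to 2.75 dB over, so 8.25 dB of GR.
A applies 0.55 dB more gain reduction.

A, by 0.55 dB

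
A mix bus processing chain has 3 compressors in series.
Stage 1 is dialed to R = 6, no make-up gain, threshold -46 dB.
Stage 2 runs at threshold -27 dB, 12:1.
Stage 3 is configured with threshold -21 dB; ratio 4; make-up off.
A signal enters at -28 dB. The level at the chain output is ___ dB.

Stage 1: 18 dB above -46 dB, reduced 6:1 to 3 dB above → -43 dB.
Stage 2: below threshold (-43 ≤ -27); passes unchanged; output -43 dB.
Stage 3: below threshold (-43 ≤ -21); passes unchanged; output -43 dB.

-43 dB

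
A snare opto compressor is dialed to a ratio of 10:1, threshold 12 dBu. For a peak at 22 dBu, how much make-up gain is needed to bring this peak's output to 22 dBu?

9 dB

The peak compresses to 12 + 10/10 = 13 dBu.
To reach 22 dBu requires 22 − 13 = 9 dB of make-up.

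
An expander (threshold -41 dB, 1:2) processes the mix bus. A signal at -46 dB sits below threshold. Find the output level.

The input is 5 dB below the -41 dB threshold.
A 1:2 expander multiplies undershoot by 2: 5 × 2 = 10 dB below threshold.
Output = -41 − 10 = -51 dB.

-51 dB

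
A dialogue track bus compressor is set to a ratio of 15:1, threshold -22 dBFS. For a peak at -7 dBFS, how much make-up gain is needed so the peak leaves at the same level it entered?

The peak compresses to -22 + 15/15 = -21 dBFS.
To reach -7 dBFS requires -7 − (-21) = 14 dB of make-up.

14 dB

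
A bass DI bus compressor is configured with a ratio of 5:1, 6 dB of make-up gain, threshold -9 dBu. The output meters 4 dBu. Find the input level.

Stripping the +6 dB make-up gives -2 dBu at the gain stage.
That's 7 dB above the -9 dBu threshold.
Undo the ratio: input overshoot = 7 × 5 = 35 dB, giving input = 26 dBu.

26 dBu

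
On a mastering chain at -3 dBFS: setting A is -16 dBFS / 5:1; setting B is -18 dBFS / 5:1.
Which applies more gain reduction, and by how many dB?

A: GR = 13 − 13/5 = 10.4 dB.
B: GR = 15 − 15/5 = 12 dB.
B reduces 1.6 dB more.

B, by 1.6 dB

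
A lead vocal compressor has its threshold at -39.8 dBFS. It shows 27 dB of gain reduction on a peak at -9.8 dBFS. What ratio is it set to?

Input overshoot = -9.8 − (-39.8) = 30 dB.
Output overshoot = 30 − 27 = 3 dB.
Ratio = input overshoot / output overshoot = 30 / 3 = 10.

10:1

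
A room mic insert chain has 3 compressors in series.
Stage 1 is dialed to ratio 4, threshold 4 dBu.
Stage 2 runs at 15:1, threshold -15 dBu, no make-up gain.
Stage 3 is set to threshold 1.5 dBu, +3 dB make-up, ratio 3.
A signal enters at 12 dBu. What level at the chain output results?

Stage 1: overshoot 8 dB → 8/4 = 2 dB → 6 dBu.
Stage 2: overshoot 21 dB → 21/15 = 1.4 dB → -13.6 dBu.
Stage 3: below threshold (-13.6 ≤ 1.5); passes unchanged; make-up brings it to -10.6 dBu.

-10.6 dBu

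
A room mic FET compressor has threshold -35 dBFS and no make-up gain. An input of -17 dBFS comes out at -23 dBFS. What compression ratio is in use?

1.5:1

Input overshoot = -17 − (-35) = 18 dB; output overshoot = -23 − (-35) = 12 dB.
Ratio = 18 / 12 = 1.5.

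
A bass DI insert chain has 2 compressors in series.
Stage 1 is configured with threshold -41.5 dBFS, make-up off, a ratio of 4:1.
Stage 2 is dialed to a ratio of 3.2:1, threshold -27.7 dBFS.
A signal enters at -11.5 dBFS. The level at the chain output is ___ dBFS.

-34 dBFS

Stage 1: overshoot 30 dB → 30/4 = 7.5 dB → -34 dBFS.
Stage 2: -34 dBFS is at or below the -27.7 dBFS threshold — no compression; output -34 dBFS.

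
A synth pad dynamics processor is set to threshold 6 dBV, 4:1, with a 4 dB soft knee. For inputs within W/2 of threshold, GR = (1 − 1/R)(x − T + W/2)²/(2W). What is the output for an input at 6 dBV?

x − T + W/2 = 6 − 6 + 2 = 2.
GR = (1 − 1/4) × 2² / 8 = 0.75 × 4 / 8 = 0.375 dB.
Output = 6 − 0.375 = 5.625 dBV.

5.625 dBV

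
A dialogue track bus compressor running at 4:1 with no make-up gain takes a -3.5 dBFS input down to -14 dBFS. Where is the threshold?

-17.5 dBFS

Gain reduction = -3.5 − (-14) = 10.5 dB; output overshoot = GR / (R − 1) = 10.5 / 3 = 3.5 dB.
Threshold = output − output overshoot = -14 − 3.5 = -17.5 dBFS.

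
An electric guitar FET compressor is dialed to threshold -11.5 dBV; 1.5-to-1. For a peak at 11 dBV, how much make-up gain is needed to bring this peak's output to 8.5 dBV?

5 dB

Without make-up, output = threshold + overshoot/1.5 = -11.5 + 15 = 3.5 dBV.
Gap to target: 5 dB.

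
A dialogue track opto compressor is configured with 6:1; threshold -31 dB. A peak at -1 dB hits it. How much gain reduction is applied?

-1 dB exceeds the threshold by 30 dB.
After 6:1 compression the overshoot becomes 30/6 = 5 dB.
GR = overshoot in − overshoot out = 30 − 5 = 25 dB.

25 dB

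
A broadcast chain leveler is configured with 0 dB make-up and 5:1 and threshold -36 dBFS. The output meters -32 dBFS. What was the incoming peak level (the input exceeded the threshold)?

-16 dBFS

The compressed level sits -32 − (-36) = 4 dB over threshold.
Before 5:1 compression the overshoot was 4 × 5 = 20 dB, so input = -36 + 20 = -16 dBFS.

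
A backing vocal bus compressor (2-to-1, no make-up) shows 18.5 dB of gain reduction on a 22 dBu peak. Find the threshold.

Gain reduction = 22 − 3.5 = 18.5 dB; output overshoot = GR / (R − 1) = 18.5 / 1 = 18.5 dB.
Threshold = output − output overshoot = 3.5 − 18.5 = -15 dBu.

-15 dBu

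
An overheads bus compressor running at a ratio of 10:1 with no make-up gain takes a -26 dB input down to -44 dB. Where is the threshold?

Input is 20 dB above T (since output overshoot × R = input overshoot: (-44 − T)·10 = -26 − T gives T = -46 dB).
Check: -46 + (-26 − (-46))/10 = -46 + 2 = -44 dB. ✓

-46 dB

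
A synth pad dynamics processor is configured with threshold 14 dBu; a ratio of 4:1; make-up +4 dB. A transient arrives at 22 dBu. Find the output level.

22 dBu sits 8 dB over threshold.
4:1 compression reduces that to 8/4 = 2 dB over.
So the level is 14 + 2 = 16 dBu; make-up adds 4 dB, giving 20 dBu.

20 dBu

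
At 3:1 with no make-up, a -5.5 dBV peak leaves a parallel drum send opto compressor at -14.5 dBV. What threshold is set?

Gain reduction = -5.5 − (-14.5) = 9 dB; output overshoot = GR / (R − 1) = 9 / 2 = 4.5 dB.
Threshold = output − output overshoot = -14.5 − 4.5 = -19 dBV.

-19 dBV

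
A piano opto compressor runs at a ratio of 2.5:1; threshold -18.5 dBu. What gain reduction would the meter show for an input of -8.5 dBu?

6 dB

Overshoot = -8.5 − (-18.5) = 10 dB.
At 2.5:1, output sits 10/2.5 = 4 dB above threshold.
So the signal is attenuated by 10 − 4 = 6 dB.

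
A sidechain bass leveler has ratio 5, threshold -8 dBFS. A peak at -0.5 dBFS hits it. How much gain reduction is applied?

6 dB

The signal is 7.5 dB above threshold.
After 5:1 compression the overshoot becomes 7.5/5 = 1.5 dB.
So the signal is attenuated by 7.5 − 1.5 = 6 dB.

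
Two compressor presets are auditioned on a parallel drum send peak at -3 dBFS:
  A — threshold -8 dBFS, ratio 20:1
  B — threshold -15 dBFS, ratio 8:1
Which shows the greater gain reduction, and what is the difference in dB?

A: overshoot 5 dB → output overshoot 0.25 dB → GR 4.75 dB.
B: overshoot 12 dB → output overshoot 1.5 dB → GR 10.5 dB.
B reduces 5.75 dB more.

B, by 5.75 dB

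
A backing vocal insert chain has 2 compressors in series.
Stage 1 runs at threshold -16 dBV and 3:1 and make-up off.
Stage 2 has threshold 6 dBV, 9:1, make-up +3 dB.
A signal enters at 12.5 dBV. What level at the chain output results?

-3.5 dBV

Stage 1: 12.5 dBV is 28.5 dB over -16 dBV; at 3:1 that becomes 9.5 dB over, giving -6.5 dBV.
Stage 2: -6.5 dBV ≤ 6 dBV, so stage 2 doesn't engage; make-up brings it to -3.5 dBV.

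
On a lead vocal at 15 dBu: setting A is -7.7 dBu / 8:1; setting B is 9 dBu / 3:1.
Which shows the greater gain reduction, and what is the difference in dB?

A: overshoot 22.7 dB → output overshoot 2.8375 dB → GR 19.8625 dB.
B: overshoot 6 dB → output overshoot 2 dB → GR 4 dB.
A applies 15.8625 dB more gain reduction.

A, by 15.8625 dB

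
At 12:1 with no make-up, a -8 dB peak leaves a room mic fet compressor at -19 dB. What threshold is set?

-20 dB

Let T be the threshold. Output overshoot = (input overshoot)/R, so -19 − T = (-8 − T)/12.
12·(-19 − T) = -8 − T → 11·T = -228 − (-8) = -220.
T = -220/11 = -20 dB.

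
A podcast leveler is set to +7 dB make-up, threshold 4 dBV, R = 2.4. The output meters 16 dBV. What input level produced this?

Before make-up, the level was 16 − 7 = 9 dBV.
That's 5 dB above the 4 dBV threshold.
Undo the ratio: input overshoot = 5 × 2.4 = 12 dB, giving input = 16 dBV.

16 dBV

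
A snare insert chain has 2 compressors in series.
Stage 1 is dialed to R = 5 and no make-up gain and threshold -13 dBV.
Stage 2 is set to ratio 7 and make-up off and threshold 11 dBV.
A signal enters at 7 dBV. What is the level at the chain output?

-9 dBV

Stage 1: 20 dB above -13 dBV, reduced 5:1 to 4 dB above → -9 dBV.
Stage 2: -9 dBV is at or below the 11 dBV threshold — no compression; output -9 dBV.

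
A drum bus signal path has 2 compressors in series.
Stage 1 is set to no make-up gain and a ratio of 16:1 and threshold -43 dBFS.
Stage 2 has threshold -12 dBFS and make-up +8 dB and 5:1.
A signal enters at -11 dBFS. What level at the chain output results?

-33 dBFS

Stage 1: 32 dB above -43 dBFS, reduced 16:1 to 2 dB above → -41 dBFS.
Stage 2: -41 dBFS ≤ -12 dBFS, so stage 2 doesn't engage; make-up brings it to -33 dBFS.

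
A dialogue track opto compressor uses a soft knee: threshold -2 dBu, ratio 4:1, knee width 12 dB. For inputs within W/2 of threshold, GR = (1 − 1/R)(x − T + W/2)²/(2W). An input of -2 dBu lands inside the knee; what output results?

x − T + W/2 = -2 − (-2) + 6 = 6.
GR = (1 − 1/4) × 6² / 24 = 0.75 × 36 / 24 = 1.125 dB.
Output = -2 − 1.125 = -3.125 dBu.

-3.125 dBu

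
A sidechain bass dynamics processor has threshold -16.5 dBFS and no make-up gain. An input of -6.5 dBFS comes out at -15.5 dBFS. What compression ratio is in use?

10:1

Input overshoot = -6.5 − (-16.5) = 10 dB; output overshoot = -15.5 − (-16.5) = 1 dB.
Ratio = 10 / 1 = 10.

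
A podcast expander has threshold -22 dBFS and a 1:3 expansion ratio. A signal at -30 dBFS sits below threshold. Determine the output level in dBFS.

Undershoot = (-22) − (-30) = 8 dB.
At 1:3, that expands to 24 dB under threshold.
Output = -22 − 24 = -46 dBFS.

-46 dBFS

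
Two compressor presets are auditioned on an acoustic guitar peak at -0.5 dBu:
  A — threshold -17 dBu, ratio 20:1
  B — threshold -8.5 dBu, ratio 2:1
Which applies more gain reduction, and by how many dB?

A, by 11.675 dB

A: overshoot 16.5 dB → output overshoot 0.825 dB → GR 15.675 dB.
B: overshoot 8 dB → output overshoot 4 dB → GR 4 dB.
A applies 11.675 dB more gain reduction.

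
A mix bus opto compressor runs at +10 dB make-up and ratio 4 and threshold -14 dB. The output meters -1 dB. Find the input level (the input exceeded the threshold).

Remove make-up: -1 − 10 = -11 dB.
The compressed level sits -11 − (-14) = 3 dB over threshold.
Input overshoot = R × output overshoot = 12 dB → input = -14 + 12 = -2 dB.

-2 dB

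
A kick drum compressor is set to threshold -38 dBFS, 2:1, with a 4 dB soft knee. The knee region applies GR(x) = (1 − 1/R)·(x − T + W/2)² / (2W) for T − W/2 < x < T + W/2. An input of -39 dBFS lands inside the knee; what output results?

x − T + W/2 = -39 − (-38) + 2 = 1.
GR = (1 − 1/2) × 1² / 8 = 0.5 × 1 / 8 = 0.0625 dB.
Output = -39 − 0.0625 = -39.0625 dBFS.

-39.0625 dBFS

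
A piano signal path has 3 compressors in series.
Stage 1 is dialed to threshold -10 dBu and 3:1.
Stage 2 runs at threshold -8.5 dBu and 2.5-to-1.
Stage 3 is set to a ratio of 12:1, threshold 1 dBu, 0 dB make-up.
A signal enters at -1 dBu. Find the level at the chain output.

Stage 1: -1 dBu is 9 dB over -10 dBu; at 3:1 that becomes 3 dB over, giving -7 dBu.
Stage 2: -7 dBu is 1.5 dB over -8.5 dBu; at 2.5:1 that becomes 0.6 dB over, giving -7.9 dBu.
Stage 3: -7.9 dBu ≤ 1 dBu, so stage 3 doesn't engage; output -7.9 dBu.

-7.9 dBu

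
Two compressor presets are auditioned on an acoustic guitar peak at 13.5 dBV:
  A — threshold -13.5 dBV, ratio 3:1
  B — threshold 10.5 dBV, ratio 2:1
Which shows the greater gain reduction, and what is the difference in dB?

A, by 16.5 dB

A: GR = 27 − 27/3 = 18 dB.
B: GR = 3 − 3/2 = 1.5 dB.
A reduces 16.5 dB more.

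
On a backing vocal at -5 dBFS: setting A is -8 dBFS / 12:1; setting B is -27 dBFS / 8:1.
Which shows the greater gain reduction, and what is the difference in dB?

A: overshoot 3 dB → output overshoot 0.25 dB → GR 2.75 dB.
B: overshoot 22 dB → output overshoot 2.75 dB → GR 19.25 dB.
B reduces 16.5 dB more.

B, by 16.5 dB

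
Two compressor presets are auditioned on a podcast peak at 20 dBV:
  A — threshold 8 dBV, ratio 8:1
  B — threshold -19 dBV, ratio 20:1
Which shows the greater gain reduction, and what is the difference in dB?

A: 12 dB over, compressed to 1.5 dB over, so 10.5 dB of GR.
B: 39 dB over, compressed to 1.95 dB over, so 37.05 dB of GR.
Difference: 26.55 dB in favour of B.

B, by 26.55 dB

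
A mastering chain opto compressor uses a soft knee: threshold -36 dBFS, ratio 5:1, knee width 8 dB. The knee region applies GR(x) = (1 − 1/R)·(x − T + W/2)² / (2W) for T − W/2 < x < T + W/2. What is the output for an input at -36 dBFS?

x − T + W/2 = -36 − (-36) + 4 = 4.
GR = (1 − 1/5) × 4² / 16 = 0.8 × 16 / 16 = 0.8 dB.
Output = -36 − 0.8 = -36.8 dBFS.

-36.8 dBFS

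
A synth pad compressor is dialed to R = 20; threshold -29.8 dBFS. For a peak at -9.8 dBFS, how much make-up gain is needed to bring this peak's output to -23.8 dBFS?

5 dB

The peak compresses to -29.8 + 20/20 = -28.8 dBFS.
To reach -23.8 dBFS requires -23.8 − (-28.8) = 5 dB of make-up.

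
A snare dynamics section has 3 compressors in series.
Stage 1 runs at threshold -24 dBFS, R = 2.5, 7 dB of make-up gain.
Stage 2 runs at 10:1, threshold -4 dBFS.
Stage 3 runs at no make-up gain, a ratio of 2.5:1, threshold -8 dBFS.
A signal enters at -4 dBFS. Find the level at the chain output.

-9 dBFS

Stage 1: 20 dB above -24 dBFS, reduced 2.5:1 to 8 dB above → -16 dBFS; +7 dB make-up → -9 dBFS.
Stage 2: below threshold (-9 ≤ -4); passes unchanged; output -9 dBFS.
Stage 3: below threshold (-9 ≤ -8); passes unchanged; output -9 dBFS.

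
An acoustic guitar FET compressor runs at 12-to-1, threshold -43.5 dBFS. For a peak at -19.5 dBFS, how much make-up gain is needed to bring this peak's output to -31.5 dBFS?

10 dB

The peak compresses to -43.5 + 24/12 = -41.5 dBFS.
To reach -31.5 dBFS requires -31.5 − (-41.5) = 10 dB of make-up.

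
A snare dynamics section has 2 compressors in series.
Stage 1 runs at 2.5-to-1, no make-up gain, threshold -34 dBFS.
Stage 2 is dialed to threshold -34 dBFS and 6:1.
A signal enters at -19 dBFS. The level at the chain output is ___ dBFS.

-33 dBFS

Stage 1: overshoot 15 dB → 15/2.5 = 6 dB → -28 dBFS.
Stage 2: 6 dB above -34 dBFS, reduced 6:1 to 1 dB above → -33 dBFS.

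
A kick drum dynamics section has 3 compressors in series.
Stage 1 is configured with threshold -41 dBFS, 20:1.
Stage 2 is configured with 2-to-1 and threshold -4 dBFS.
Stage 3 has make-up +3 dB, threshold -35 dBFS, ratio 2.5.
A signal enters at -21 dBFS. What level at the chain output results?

Stage 1: overshoot 20 dB → 20/20 = 1 dB → -40 dBFS.
Stage 2: -40 dBFS ≤ -4 dBFS, so stage 2 doesn't engage; output -40 dBFS.
Stage 3: -40 dBFS ≤ -35 dBFS, so stage 3 doesn't engage; make-up brings it to -37 dBFS.

-37 dBFS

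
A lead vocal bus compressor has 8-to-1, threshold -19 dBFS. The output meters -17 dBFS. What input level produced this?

-3 dBFS

The compressed level sits -17 − (-19) = 2 dB over threshold.
Input overshoot = R × output overshoot = 16 dB → input = -19 + 16 = -3 dBFS.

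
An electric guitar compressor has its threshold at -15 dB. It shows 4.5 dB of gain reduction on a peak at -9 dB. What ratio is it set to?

4:1

Input overshoot = -9 − (-15) = 6 dB.
Output overshoot = 6 − 4.5 = 1.5 dB.
Ratio = input overshoot / output overshoot = 6 / 1.5 = 4.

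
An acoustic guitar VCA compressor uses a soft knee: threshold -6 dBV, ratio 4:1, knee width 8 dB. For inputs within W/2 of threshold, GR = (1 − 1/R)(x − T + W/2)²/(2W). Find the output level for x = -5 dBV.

-6.171875 dBV

x − T + W/2 = -5 − (-6) + 4 = 5.
GR = (1 − 1/4) × 5² / 16 = 0.75 × 25 / 16 = 1.171875 dB.
Output = -5 − 1.171875 = -6.171875 dBV.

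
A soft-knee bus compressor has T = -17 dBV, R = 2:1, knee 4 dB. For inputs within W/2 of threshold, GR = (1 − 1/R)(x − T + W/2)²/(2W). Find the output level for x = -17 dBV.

-17.25 dBV

x − T + W/2 = -17 − (-17) + 2 = 2.
GR = (1 − 1/2) × 2² / 8 = 0.5 × 4 / 8 = 0.25 dB.
Output = -17 − 0.25 = -17.25 dBV.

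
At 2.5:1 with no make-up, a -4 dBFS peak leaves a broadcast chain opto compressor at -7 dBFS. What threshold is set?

Let T be the threshold. Output overshoot = (input overshoot)/R, so -7 − T = (-4 − T)/2.5.
2.5·(-7 − T) = -4 − T → 1.5·T = -17.5 − (-4) = -13.5.
T = -13.5/1.5 = -9 dBFS.

-9 dBFS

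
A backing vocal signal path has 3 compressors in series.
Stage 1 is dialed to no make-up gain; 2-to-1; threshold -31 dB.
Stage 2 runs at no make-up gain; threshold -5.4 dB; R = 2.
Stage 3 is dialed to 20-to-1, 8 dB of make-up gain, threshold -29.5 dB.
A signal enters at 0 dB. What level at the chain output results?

-20.8 dB

Stage 1: 31 dB above -31 dB, reduced 2:1 to 15.5 dB above → -15.5 dB.
Stage 2: -15.5 dB ≤ -5.4 dB, so stage 2 doesn't engage; output -15.5 dB.
Stage 3: -15.5 dB is 14 dB over -29.5 dB; at 20:1 that becomes 0.7 dB over, giving -28.8 dB; +8 dB make-up → -20.8 dB.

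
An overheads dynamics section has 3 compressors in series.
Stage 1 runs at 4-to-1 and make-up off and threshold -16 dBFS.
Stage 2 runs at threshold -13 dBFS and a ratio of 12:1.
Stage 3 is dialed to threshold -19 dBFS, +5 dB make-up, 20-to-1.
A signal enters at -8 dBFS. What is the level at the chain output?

-13.75 dBFS

Stage 1: 8 dB above -16 dBFS, reduced 4:1 to 2 dB above → -14 dBFS.
Stage 2: -14 dBFS is at or below the -13 dBFS threshold — no compression; output -14 dBFS.
Stage 3: 5 dB above -19 dBFS, reduced 20:1 to 0.25 dB above → -18.75 dBFS; +5 dB make-up → -13.75 dBFS.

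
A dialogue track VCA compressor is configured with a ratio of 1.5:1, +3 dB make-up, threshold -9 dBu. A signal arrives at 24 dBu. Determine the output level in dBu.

16 dBu

Overshoot: 24 − (-9) = 33 dB.
The 33 dB excess becomes 22 dB after 1.5:1 reduction.
So the level is -9 + 22 = 13 dBu; make-up adds 3 dB, giving 16 dBu.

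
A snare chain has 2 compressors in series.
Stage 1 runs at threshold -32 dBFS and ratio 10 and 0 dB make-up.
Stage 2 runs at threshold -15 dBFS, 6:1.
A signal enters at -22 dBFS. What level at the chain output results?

-31 dBFS

Stage 1: -22 dBFS is 10 dB over -32 dBFS; at 10:1 that becomes 1 dB over, giving -31 dBFS.
Stage 2: below threshold (-31 ≤ -15); passes unchanged; output -31 dBFS.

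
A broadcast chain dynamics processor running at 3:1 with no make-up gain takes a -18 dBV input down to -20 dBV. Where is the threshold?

Gain reduction = -18 − (-20) = 2 dB; output overshoot = GR / (R − 1) = 2 / 2 = 1 dB.
Threshold = output − output overshoot = -20 − 1 = -21 dBV.

-21 dBV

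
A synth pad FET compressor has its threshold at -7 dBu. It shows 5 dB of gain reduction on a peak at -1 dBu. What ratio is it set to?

Input overshoot = -1 − (-7) = 6 dB.
Output overshoot = 6 − 5 = 1 dB.
Ratio = input overshoot / output overshoot = 6 / 1 = 6.

6:1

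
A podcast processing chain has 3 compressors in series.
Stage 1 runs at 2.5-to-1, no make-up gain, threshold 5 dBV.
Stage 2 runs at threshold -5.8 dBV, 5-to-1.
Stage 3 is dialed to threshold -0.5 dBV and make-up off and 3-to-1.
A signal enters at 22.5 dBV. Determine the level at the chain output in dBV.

Stage 1: 17.5 dB above 5 dBV, reduced 2.5:1 to 7 dB above → 12 dBV.
Stage 2: 12 dBV is 17.8 dB over -5.8 dBV; at 5:1 that becomes 3.56 dB over, giving -2.24 dBV.
Stage 3: -2.24 dBV is at or below the -0.5 dBV threshold — no compression; output -2.24 dBV.

-2.24 dBV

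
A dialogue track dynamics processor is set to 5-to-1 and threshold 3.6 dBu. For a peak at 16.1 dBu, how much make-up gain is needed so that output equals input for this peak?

10 dB

Without make-up, output = threshold + overshoot/5 = 3.6 + 2.5 = 6.1 dBu.
Gap to target: 10 dB.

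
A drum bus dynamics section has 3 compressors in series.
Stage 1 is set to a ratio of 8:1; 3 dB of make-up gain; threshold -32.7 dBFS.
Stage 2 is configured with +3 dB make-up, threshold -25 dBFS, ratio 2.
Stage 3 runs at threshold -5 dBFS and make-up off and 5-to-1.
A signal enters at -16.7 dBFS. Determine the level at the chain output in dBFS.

-24.7 dBFS

Stage 1: overshoot 16 dB → 16/8 = 2 dB → -30.7 dBFS; +3 dB make-up → -27.7 dBFS.
Stage 2: -27.7 dBFS ≤ -25 dBFS, so stage 2 doesn't engage; make-up brings it to -24.7 dBFS.
Stage 3: -24.7 dBFS ≤ -5 dBFS, so stage 3 doesn't engage; output -24.7 dBFS.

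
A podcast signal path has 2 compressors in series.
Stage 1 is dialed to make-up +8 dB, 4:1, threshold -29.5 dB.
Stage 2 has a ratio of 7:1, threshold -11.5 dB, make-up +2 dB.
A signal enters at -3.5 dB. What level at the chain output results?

-13 dB

Stage 1: overshoot 26 dB → 26/4 = 6.5 dB → -23 dB; +8 dB make-up → -15 dB.
Stage 2: -15 dB ≤ -11.5 dB, so stage 2 doesn't engage; make-up brings it to -13 dB.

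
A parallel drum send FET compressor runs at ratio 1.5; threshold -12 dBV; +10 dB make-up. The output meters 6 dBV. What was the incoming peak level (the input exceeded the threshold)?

Remove make-up: 6 − 10 = -4 dBV.
Post-compression overshoot = -4 − (-12) = 8 dB.
Undo the ratio: input overshoot = 8 × 1.5 = 12 dB, giving input = 0 dBV.

0 dBV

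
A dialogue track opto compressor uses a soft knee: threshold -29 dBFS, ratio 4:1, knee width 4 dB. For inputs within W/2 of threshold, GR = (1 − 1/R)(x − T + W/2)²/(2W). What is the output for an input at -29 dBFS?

-29.375 dBFS

x − T + W/2 = -29 − (-29) + 2 = 2.
GR = (1 − 1/4) × 2² / 8 = 0.75 × 4 / 8 = 0.375 dB.
Output = -29 − 0.375 = -29.375 dBFS.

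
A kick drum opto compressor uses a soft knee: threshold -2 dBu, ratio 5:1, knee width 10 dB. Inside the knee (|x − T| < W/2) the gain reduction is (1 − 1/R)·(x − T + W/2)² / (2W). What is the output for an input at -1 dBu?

x − T + W/2 = -1 − (-2) + 5 = 6.
GR = (1 − 1/5) × 6² / 20 = 0.8 × 36 / 20 = 1.44 dB.
Output = -1 − 1.44 = -2.44 dBu.

-2.44 dBu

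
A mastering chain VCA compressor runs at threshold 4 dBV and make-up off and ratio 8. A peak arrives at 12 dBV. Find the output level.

5 dBV

12 dBV sits 8 dB over threshold.
At 8:1 the overshoot is divided by 8, leaving 1 dB above threshold.
So the level is 4 + 1 = 5 dBV.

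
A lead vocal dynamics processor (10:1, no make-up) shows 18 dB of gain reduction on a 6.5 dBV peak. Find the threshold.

-13.5 dBV

Gain reduction = 6.5 − (-11.5) = 18 dB; output overshoot = GR / (R − 1) = 18 / 9 = 2 dB.
Threshold = output − output overshoot = -11.5 − 2 = -13.5 dBV.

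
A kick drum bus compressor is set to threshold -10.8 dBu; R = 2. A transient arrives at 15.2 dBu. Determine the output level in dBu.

2.2 dBu

Overshoot: 15.2 − (-10.8) = 26 dB.
2:1 compression reduces that to 26/2 = 13 dB over.
So the level is -10.8 + 13 = 2.2 dBu.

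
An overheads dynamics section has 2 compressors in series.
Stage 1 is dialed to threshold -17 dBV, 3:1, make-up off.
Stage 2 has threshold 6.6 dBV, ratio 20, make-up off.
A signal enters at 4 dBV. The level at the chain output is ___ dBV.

Stage 1: overshoot 21 dB → 21/3 = 7 dB → -10 dBV.
Stage 2: -10 dBV is at or below the 6.6 dBV threshold — no compression; output -10 dBV.

-10 dBV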